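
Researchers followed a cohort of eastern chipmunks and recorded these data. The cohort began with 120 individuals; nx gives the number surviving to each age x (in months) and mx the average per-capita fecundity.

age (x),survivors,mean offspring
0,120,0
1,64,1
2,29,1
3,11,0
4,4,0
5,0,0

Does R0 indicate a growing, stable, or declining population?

lx = nx/n0 = nx/120: 1, 0.53333…, 0.24167…, 0.09167…, 0.03333…, 0
R0 = Σ lx·mx = 0 + 0.533333… + 0.241667… + 0 + 0 + 0 = 0.775…
R0 < 1, so the population is declining.

declining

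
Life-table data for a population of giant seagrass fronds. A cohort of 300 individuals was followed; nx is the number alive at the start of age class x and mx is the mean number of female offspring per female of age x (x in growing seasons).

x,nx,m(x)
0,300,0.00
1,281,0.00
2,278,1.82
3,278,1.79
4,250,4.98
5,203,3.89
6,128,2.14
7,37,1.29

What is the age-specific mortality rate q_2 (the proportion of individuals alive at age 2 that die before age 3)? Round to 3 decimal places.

lx = nx/n0 = nx/300: 1, 0.93667…, 0.92667…, 0.92667…, 0.83333…, 0.67667…, 0.42667…, 0.12333…
q_2 = (l_2 − l_3) / l_2 = (0.926667… − 0.926667…) / 0.926667…
     = 0 / 0.926667… = 0 → 0.000

0.000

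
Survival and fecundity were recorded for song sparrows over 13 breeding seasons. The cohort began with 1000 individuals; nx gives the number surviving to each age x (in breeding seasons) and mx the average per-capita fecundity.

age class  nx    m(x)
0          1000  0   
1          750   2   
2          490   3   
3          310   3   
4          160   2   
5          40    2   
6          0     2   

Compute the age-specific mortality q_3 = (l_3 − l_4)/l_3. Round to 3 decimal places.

0.484

lx = nx/n0 = nx/1000: 1, 0.75, 0.49, 0.31, 0.16, 0.04, 0
q_3 = (l_3 − l_4) / l_3 = (0.31 − 0.16) / 0.31
     = 0.15 / 0.31 = 0.483871… → 0.484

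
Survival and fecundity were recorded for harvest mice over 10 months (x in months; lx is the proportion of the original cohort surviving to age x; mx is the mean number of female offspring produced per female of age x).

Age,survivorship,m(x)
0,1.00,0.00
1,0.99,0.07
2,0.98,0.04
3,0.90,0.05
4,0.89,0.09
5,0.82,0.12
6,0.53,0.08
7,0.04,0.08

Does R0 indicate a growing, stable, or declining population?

R0 = Σ lx·mx = 0 + 0.0693 + 0.0392 + 0.045 + 0.0801 + 0.0984 + 0.0424 + 0.0032 = 0.3776
R0 < 1, so the population is declining.

declining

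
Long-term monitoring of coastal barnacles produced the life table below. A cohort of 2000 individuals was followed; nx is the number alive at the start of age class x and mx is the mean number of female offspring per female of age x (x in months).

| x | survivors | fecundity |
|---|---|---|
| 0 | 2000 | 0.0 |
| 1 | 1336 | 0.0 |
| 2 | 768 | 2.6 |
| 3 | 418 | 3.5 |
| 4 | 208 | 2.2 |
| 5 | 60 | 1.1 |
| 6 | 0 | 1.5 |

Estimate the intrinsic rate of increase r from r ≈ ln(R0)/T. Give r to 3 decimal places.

lx = nx/n0 = nx/2000: 1, 0.668, 0.384, 0.209, 0.104, 0.03, 0
R0 = Σ lx·mx = 0 + 0 + 0.9984 + 0.7315 + 0.2288 + 0.033 + 0 = 1.9917
Σ x·lx·mx = 5.2715; T = 5.2715/1.9917 = 2.64673…
r ≈ ln(R0)/T = ln(1.9917)/2.64673… = 0.26032… → 0.260

0.260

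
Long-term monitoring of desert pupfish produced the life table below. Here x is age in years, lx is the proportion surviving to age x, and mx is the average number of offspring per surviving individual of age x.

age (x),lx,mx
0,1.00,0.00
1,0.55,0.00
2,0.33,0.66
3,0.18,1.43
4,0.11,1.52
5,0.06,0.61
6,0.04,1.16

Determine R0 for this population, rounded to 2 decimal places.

lx·mx by age: 0, 0, 0.2178, 0.2574, 0.1672, 0.0366, 0.0464
R0 = Σ lx·mx = 0.7254 → 0.73

0.73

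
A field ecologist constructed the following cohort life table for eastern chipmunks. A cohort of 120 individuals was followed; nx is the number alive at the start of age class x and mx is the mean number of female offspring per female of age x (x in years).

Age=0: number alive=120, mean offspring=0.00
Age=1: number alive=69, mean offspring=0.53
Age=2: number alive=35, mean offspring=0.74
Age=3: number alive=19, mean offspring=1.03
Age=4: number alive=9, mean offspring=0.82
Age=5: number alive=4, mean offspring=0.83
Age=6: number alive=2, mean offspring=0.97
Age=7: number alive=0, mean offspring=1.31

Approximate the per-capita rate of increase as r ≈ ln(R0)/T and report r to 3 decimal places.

lx = nx/n0 = nx/120: 1, 0.575, 0.29167…, 0.15833…, 0.075, 0.03333…, 0.01667…, 0
R0 = Σ lx·mx = 0 + 0.30475 + 0.21583… + 0.16308… + 0.0615 + 0.02767… + 0.01617… + 0 = 0.789…
Σ x·lx·mx = 1.707…; T = 1.707…/0.789… = 2.1635…
r ≈ ln(R0)/T = ln(0.789…)/2.1635… = -0.10954… → -0.110

-0.110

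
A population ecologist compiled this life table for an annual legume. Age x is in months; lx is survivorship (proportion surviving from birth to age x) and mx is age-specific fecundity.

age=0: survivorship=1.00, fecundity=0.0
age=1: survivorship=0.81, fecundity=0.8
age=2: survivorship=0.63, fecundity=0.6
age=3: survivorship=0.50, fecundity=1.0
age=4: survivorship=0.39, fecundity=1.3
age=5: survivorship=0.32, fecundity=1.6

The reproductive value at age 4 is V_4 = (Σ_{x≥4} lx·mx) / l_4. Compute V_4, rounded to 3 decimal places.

lx·mx for x ≥ 4: 0.507, 0.512 → sum = 1.019
V_4 = 1.019 / l_4 = 1.019 / 0.39 = 2.612821… → 2.613

2.613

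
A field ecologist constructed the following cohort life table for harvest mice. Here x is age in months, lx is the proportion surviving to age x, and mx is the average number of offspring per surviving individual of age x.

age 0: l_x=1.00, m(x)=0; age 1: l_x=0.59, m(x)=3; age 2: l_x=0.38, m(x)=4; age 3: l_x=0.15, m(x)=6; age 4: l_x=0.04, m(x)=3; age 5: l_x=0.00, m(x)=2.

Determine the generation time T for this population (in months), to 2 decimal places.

lx·mx: 0, 1.77, 1.52, 0.9, 0.12, 0 → R0 = 4.31
x·lx·mx: 0, 1.77, 3.04, 2.7, 0.48, 0 → Σ = 7.99
T = 7.99 / 4.31 = 1.853828… → 1.85

1.85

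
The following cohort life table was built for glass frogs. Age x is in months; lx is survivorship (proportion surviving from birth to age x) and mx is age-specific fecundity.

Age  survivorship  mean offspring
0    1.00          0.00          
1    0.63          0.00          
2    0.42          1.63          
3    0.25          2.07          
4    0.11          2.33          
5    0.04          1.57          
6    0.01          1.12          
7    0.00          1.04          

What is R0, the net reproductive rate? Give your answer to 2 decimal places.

lx·mx by age: 0, 0, 0.6846, 0.5175, 0.2563, 0.0628, 0.0112, 0
R0 = Σ lx·mx = 1.5324 → 1.53

1.53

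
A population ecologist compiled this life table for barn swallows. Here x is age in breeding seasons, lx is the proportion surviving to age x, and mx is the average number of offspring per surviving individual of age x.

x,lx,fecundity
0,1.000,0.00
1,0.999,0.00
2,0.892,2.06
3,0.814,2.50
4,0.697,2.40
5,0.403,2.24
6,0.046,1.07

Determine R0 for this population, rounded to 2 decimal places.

lx·mx by age: 0, 0, 1.83752, 2.035, 1.6728, 0.90272, 0.04922
R0 = Σ lx·mx = 6.49726 → 6.50

6.50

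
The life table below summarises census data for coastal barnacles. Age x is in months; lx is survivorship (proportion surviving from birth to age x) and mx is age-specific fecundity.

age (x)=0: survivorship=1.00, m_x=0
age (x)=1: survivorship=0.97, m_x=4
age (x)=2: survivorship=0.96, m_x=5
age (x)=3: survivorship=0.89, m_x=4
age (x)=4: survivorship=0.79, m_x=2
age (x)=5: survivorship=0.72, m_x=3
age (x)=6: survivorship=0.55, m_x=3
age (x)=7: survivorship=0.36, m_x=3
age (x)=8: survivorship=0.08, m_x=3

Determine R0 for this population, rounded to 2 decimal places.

18.95

lx·mx by age: 0, 3.88, 4.8, 3.56, 1.58, 2.16, 1.65, 1.08, 0.24
R0 = Σ lx·mx = 18.95 → 18.95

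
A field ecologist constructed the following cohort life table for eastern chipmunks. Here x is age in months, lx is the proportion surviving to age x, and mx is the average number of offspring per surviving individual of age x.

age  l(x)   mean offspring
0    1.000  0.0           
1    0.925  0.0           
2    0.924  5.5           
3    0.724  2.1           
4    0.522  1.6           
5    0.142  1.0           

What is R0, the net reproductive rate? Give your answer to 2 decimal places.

lx·mx by age: 0, 0, 5.082, 1.5204, 0.8352, 0.142
R0 = Σ lx·mx = 7.5796 → 7.58

7.58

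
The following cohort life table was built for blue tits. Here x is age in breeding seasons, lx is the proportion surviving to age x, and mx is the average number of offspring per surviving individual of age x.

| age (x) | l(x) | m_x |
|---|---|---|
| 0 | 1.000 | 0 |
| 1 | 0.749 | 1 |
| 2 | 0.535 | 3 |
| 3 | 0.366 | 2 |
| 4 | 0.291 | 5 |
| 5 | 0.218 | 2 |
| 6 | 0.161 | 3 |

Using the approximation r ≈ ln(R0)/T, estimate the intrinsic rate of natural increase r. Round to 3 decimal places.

R0 = Σ lx·mx = 0 + 0.749 + 1.605 + 0.732 + 1.455 + 0.436 + 0.483 = 5.46
Σ x·lx·mx = 17.053; T = 17.053/5.46 = 3.12326…
r ≈ ln(R0)/T = ln(5.46)/3.12326… = 0.54349… → 0.543

0.543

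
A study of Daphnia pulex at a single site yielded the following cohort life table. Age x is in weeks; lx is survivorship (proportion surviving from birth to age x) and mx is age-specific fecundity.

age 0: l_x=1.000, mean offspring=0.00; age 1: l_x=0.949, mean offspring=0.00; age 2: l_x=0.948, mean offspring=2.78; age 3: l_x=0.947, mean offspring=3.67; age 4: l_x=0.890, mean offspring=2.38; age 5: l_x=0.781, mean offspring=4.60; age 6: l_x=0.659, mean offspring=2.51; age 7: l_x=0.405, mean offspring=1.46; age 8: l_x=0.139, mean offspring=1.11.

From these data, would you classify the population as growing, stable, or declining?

R0 = Σ lx·mx = 0 + 0 + 2.63544 + 3.47549 + 2.1182 + 3.5926 + 1.65409 + 0.5913 + 0.15429 = 14.22141
R0 > 1, so the population is growing.

growing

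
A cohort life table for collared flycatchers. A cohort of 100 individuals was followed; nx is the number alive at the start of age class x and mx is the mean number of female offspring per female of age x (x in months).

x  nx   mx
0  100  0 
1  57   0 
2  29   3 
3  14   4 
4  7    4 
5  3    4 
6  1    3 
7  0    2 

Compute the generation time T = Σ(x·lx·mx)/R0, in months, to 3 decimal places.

lx = nx/n0 = nx/100: 1, 0.57, 0.29, 0.14, 0.07, 0.03, 0.01, 0
lx·mx: 0, 0, 0.87, 0.56, 0.28, 0.12, 0.03, 0 → R0 = 1.86
x·lx·mx: 0, 0, 1.74, 1.68, 1.12, 0.6, 0.18, 0 → Σ = 5.32
T = 5.32 / 1.86 = 2.860215… → 2.860

2.860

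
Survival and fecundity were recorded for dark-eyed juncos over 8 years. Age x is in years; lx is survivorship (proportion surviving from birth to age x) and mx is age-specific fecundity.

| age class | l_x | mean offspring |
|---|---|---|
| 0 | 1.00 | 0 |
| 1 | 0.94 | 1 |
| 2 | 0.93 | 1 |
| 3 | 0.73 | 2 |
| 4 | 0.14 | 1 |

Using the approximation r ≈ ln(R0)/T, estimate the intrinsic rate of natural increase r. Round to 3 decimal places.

0.558

R0 = Σ lx·mx = 0 + 0.94 + 0.93 + 1.46 + 0.14 = 3.47
Σ x·lx·mx = 7.74; T = 7.74/3.47 = 2.23055…
r ≈ ln(R0)/T = ln(3.47)/2.23055… = 0.55778… → 0.558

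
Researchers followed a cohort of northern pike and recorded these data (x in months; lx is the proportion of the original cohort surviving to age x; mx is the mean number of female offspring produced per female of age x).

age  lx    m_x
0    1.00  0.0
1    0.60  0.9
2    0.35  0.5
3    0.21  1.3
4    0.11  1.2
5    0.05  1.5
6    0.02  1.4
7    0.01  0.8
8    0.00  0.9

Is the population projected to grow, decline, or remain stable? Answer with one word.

growing

R0 = Σ lx·mx = 0 + 0.54 + 0.175 + 0.273 + 0.132 + 0.075 + 0.028 + 0.008 + 0 = 1.231
R0 > 1, so the population is growing.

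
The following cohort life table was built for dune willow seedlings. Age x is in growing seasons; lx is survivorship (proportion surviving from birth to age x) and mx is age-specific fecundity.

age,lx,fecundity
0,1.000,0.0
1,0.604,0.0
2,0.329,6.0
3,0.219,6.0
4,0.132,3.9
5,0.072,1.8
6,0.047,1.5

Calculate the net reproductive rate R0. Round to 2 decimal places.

lx·mx by age: 0, 0, 1.974, 1.314, 0.5148, 0.1296, 0.0705
R0 = Σ lx·mx = 4.0029 → 4.00

4.00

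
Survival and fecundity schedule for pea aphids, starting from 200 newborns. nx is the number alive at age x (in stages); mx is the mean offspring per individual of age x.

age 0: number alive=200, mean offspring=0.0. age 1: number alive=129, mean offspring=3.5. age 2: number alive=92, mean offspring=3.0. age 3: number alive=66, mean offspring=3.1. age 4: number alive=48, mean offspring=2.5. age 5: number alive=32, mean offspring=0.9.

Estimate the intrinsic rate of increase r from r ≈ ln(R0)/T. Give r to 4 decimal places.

0.8137

lx = nx/n0 = nx/200: 1, 0.645, 0.46, 0.33, 0.24, 0.16
R0 = Σ lx·mx = 0 + 2.2575 + 1.38 + 1.023 + 0.6 + 0.144 = 5.4045
Σ x·lx·mx = 11.2065; T = 11.2065/5.4045 = 2.07355…
r ≈ ln(R0)/T = ln(5.4045)/2.07355… = 0.813693… → 0.8137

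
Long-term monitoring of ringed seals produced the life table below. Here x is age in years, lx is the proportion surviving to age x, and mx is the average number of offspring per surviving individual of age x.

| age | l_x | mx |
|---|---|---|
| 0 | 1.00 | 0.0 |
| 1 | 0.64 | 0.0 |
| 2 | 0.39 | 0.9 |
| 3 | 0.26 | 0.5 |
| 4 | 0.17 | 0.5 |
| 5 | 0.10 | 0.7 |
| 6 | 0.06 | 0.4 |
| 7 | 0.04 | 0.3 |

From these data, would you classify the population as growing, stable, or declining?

declining

R0 = Σ lx·mx = 0 + 0 + 0.351 + 0.13 + 0.085 + 0.07 + 0.024 + 0.012 = 0.672
R0 < 1, so the population is declining.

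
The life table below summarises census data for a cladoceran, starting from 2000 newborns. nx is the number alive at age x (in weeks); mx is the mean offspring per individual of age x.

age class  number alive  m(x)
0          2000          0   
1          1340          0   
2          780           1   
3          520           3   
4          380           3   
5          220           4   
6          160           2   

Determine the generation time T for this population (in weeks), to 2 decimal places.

lx = nx/n0 = nx/2000: 1, 0.67, 0.39, 0.26, 0.19, 0.11, 0.08
lx·mx: 0, 0, 0.39, 0.78, 0.57, 0.44, 0.16 → R0 = 2.34
x·lx·mx: 0, 0, 0.78, 2.34, 2.28, 2.2, 0.96 → Σ = 8.56
T = 8.56 / 2.34 = 3.65812… → 3.66

3.66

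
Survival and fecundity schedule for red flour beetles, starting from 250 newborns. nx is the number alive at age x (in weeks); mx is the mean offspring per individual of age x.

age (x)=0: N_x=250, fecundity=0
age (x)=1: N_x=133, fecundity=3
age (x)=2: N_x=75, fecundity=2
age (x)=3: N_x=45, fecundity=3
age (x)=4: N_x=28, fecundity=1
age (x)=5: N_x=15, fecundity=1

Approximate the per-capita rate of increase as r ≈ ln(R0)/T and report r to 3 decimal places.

0.601

lx = nx/n0 = nx/250: 1, 0.532, 0.3, 0.18, 0.112, 0.06
R0 = Σ lx·mx = 0 + 1.596 + 0.6 + 0.54 + 0.112 + 0.06 = 2.908
Σ x·lx·mx = 5.164; T = 5.164/2.908 = 1.77579…
r ≈ ln(R0)/T = ln(2.908)/1.77579… = 0.60112… → 0.601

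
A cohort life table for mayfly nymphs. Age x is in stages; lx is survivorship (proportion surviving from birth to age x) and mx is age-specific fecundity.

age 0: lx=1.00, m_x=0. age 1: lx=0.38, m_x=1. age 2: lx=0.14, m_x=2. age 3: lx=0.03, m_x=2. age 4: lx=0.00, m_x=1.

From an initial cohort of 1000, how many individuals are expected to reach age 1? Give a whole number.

Expected survivors = N0 · l_1 = 1000 × 0.38 = 380 → 380

380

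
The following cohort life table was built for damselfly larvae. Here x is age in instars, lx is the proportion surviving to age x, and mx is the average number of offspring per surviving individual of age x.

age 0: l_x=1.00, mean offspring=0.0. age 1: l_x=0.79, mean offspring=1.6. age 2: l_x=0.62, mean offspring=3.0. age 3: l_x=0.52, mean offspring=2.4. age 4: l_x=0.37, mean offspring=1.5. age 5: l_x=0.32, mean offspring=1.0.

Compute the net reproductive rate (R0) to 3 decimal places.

5.247

lx·mx by age: 0, 1.264, 1.86, 1.248, 0.555, 0.32
R0 = Σ lx·mx = 5.247 → 5.247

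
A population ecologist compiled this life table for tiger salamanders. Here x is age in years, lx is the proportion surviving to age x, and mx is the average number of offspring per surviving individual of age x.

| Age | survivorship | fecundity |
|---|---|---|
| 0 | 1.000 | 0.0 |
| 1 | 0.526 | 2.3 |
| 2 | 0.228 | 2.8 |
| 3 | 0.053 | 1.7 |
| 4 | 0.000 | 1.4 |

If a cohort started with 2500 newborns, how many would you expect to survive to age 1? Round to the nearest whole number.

1315

Expected survivors = N0 · l_1 = 2500 × 0.526 = 1315 → 1315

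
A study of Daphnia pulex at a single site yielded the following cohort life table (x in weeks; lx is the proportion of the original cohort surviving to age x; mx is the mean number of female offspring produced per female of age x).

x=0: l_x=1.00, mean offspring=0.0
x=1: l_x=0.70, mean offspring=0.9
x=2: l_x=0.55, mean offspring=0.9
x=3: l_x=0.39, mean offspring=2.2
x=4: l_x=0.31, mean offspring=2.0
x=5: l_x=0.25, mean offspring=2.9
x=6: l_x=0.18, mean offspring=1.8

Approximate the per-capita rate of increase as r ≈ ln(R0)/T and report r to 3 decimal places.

R0 = Σ lx·mx = 0 + 0.63 + 0.495 + 0.858 + 0.62 + 0.725 + 0.324 = 3.652
Σ x·lx·mx = 12.243; T = 12.243/3.652 = 3.35241…
r ≈ ln(R0)/T = ln(3.652)/3.35241… = 0.38637… → 0.386

0.386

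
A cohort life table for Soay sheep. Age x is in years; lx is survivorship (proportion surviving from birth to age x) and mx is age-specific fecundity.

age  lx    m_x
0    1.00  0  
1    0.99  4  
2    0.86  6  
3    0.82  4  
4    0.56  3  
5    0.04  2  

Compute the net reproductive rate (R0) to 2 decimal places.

14.16

lx·mx by age: 0, 3.96, 5.16, 3.28, 1.68, 0.08
R0 = Σ lx·mx = 14.16 → 14.16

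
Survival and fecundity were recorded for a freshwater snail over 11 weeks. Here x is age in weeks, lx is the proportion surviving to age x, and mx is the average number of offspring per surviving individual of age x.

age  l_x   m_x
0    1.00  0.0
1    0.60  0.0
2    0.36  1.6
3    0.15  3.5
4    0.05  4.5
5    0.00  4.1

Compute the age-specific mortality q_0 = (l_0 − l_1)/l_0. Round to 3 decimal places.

0.400

q_0 = (l_0 − l_1) / l_0 = (1 − 0.6) / 1
     = 0.4 / 1 = 0.4 → 0.400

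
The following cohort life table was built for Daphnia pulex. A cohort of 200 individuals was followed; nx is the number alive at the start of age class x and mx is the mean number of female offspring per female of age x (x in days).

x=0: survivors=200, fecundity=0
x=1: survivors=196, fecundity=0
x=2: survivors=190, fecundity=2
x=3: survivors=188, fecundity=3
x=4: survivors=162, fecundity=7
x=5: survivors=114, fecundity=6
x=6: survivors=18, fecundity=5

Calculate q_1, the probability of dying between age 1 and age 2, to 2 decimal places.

lx = nx/n0 = nx/200: 1, 0.98, 0.95, 0.94, 0.81, 0.57, 0.09
q_1 = (l_1 − l_2) / l_1 = (0.98 − 0.95) / 0.98
     = 0.03 / 0.98 = 0.030612… → 0.03

0.03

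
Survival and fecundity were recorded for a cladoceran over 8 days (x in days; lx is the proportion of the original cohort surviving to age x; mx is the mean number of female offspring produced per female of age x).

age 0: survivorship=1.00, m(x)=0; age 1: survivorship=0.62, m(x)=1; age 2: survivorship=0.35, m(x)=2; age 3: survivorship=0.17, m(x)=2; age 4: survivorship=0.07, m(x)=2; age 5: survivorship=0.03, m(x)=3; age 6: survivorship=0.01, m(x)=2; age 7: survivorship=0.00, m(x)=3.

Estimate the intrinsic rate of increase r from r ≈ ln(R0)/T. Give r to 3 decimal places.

R0 = Σ lx·mx = 0 + 0.62 + 0.7 + 0.34 + 0.14 + 0.09 + 0.02 + 0 = 1.91
Σ x·lx·mx = 4.17; T = 4.17/1.91 = 2.18325…
r ≈ ln(R0)/T = ln(1.91)/2.18325… = 0.2964… → 0.296

0.296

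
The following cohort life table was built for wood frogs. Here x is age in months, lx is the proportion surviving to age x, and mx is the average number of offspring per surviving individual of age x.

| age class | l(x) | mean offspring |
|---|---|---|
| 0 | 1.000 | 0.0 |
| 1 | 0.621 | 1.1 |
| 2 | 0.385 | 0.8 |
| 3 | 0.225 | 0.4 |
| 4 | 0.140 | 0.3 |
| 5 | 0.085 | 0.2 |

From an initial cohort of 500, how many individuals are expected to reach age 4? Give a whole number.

Expected survivors = N0 · l_4 = 500 × 0.140 = 70 → 70

70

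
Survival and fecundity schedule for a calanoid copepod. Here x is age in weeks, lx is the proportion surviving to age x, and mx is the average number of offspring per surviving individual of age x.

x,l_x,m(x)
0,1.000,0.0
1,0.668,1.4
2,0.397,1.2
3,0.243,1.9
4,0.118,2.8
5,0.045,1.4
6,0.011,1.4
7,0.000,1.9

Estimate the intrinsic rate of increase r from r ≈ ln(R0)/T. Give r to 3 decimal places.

R0 = Σ lx·mx = 0 + 0.9352 + 0.4764 + 0.4617 + 0.3304 + 0.063 + 0.0154 + 0 = 2.2821
Σ x·lx·mx = 5.0021; T = 5.0021/2.2821 = 2.19188…
r ≈ ln(R0)/T = ln(2.2821)/2.19188… = 0.37643… → 0.376

0.376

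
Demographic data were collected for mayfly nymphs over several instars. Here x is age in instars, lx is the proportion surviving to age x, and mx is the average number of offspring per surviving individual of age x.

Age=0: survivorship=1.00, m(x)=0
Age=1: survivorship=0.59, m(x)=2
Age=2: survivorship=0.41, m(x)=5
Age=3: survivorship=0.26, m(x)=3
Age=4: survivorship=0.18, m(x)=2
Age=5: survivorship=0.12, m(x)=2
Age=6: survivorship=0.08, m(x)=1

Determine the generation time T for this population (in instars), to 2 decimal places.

lx·mx: 0, 1.18, 2.05, 0.78, 0.36, 0.24, 0.08 → R0 = 4.69
x·lx·mx: 0, 1.18, 4.1, 2.34, 1.44, 1.2, 0.48 → Σ = 10.74
T = 10.74 / 4.69 = 2.289979… → 2.29

2.29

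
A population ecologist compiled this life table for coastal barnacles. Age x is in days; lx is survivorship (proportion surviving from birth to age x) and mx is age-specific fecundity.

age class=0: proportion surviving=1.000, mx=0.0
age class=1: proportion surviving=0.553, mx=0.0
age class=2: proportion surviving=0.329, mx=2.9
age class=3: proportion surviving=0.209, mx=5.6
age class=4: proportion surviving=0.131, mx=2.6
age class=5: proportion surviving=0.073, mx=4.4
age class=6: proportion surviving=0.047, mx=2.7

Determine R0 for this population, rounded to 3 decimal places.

2.913

lx·mx by age: 0, 0, 0.9541, 1.1704, 0.3406, 0.3212, 0.1269
R0 = Σ lx·mx = 2.9132 → 2.913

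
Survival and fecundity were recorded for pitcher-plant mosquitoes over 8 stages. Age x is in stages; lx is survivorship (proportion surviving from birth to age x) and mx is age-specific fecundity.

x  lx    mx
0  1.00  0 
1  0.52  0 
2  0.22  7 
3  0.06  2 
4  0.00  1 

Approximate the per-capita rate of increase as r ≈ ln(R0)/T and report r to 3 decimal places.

R0 = Σ lx·mx = 0 + 0 + 1.54 + 0.12 + 0 = 1.66
Σ x·lx·mx = 3.44; T = 3.44/1.66 = 2.07229…
r ≈ ln(R0)/T = ln(1.66)/2.07229… = 0.24457… → 0.245

0.245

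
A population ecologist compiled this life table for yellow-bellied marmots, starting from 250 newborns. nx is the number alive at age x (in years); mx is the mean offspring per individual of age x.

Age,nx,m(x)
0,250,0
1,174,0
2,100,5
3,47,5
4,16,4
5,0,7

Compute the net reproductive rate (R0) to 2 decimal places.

lx = nx/n0 = nx/250: 1, 0.696, 0.4, 0.188, 0.064, 0
lx·mx by age: 0, 0, 2, 0.94, 0.256, 0
R0 = Σ lx·mx = 3.196 → 3.20

3.20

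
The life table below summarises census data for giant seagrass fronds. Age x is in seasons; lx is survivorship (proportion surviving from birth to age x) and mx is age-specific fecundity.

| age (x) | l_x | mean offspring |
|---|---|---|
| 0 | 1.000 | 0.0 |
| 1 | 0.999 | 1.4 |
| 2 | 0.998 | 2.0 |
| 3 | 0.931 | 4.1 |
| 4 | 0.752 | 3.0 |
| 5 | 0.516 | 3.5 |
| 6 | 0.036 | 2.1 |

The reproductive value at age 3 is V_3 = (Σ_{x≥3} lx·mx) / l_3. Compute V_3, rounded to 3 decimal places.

8.544

lx·mx for x ≥ 3: 3.8171, 2.256, 1.806, 0.0756 → sum = 7.9547
V_3 = 7.9547 / l_3 = 7.9547 / 0.931 = 8.544253… → 8.544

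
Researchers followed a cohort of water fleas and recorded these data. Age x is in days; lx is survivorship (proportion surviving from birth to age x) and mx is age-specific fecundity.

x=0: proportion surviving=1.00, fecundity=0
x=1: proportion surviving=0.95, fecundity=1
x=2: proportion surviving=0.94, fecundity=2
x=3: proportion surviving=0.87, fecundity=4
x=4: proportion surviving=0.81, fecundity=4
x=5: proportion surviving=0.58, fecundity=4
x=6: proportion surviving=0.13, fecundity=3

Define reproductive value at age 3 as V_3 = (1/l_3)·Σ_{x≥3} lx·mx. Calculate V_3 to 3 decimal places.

lx·mx for x ≥ 3: 3.48, 3.24, 2.32, 0.39 → sum = 9.43
V_3 = 9.43 / l_3 = 9.43 / 0.87 = 10.83908… → 10.839

10.839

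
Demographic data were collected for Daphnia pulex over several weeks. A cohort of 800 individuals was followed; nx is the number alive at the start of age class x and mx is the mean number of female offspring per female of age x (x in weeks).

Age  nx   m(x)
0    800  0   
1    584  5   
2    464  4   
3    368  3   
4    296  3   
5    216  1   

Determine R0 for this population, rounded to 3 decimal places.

8.730

lx = nx/n0 = nx/800: 1, 0.73, 0.58, 0.46, 0.37, 0.27
lx·mx by age: 0, 3.65, 2.32, 1.38, 1.11, 0.27
R0 = Σ lx·mx = 8.73 → 8.730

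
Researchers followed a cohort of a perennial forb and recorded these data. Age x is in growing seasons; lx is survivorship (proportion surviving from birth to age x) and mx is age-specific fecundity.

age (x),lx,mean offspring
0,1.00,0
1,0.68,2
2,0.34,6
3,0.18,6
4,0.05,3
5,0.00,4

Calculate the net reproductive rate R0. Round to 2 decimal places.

4.63

lx·mx by age: 0, 1.36, 2.04, 1.08, 0.15, 0
R0 = Σ lx·mx = 4.63 → 4.63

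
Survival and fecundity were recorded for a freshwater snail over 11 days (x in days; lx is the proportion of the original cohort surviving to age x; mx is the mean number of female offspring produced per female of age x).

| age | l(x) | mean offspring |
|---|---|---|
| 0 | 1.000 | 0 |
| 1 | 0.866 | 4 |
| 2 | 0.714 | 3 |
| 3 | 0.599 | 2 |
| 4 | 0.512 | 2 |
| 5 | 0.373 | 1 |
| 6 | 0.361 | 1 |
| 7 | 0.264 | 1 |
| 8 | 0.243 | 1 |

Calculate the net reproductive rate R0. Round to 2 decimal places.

lx·mx by age: 0, 3.464, 2.142, 1.198, 1.024, 0.373, 0.361, 0.264, 0.243
R0 = Σ lx·mx = 9.069 → 9.07

9.07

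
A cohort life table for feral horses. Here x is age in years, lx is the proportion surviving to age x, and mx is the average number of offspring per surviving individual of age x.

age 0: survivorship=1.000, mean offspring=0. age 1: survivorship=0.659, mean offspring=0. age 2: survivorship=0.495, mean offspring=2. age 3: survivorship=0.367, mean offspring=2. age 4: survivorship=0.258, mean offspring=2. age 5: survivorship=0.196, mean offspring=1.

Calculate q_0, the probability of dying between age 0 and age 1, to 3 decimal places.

0.341

q_0 = (l_0 − l_1) / l_0 = (1 − 0.659) / 1
     = 0.341 / 1 = 0.341 → 0.341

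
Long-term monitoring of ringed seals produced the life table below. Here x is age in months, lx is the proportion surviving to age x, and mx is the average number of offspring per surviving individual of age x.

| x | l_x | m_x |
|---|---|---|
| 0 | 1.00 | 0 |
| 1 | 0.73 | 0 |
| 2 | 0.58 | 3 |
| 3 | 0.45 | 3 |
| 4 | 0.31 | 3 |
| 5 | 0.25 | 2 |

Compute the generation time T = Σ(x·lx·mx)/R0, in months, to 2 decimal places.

3.04

lx·mx: 0, 0, 1.74, 1.35, 0.93, 0.5 → R0 = 4.52
x·lx·mx: 0, 0, 3.48, 4.05, 3.72, 2.5 → Σ = 13.75
T = 13.75 / 4.52 = 3.042035… → 3.04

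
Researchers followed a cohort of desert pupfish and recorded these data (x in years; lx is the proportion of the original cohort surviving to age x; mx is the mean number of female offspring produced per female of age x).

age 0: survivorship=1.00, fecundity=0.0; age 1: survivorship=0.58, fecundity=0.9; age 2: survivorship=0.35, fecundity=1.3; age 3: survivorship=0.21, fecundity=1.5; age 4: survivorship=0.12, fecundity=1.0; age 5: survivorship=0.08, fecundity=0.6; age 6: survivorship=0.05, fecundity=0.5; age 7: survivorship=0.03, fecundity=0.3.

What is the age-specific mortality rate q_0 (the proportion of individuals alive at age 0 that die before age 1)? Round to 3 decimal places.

q_0 = (l_0 − l_1) / l_0 = (1 − 0.58) / 1
     = 0.42 / 1 = 0.42 → 0.420

0.420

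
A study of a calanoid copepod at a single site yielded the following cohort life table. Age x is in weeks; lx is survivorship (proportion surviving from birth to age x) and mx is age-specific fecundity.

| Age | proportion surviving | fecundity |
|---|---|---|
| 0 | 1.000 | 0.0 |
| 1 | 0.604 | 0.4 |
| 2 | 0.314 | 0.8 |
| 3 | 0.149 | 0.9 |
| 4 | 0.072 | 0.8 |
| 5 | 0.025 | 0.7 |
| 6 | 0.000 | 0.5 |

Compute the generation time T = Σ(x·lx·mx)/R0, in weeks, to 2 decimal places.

lx·mx: 0, 0.2416, 0.2512, 0.1341, 0.0576, 0.0175, 0 → R0 = 0.702
x·lx·mx: 0, 0.2416, 0.5024, 0.4023, 0.2304, 0.0875, 0 → Σ = 1.4642
T = 1.4642 / 0.702 = 2.085755… → 2.09

2.09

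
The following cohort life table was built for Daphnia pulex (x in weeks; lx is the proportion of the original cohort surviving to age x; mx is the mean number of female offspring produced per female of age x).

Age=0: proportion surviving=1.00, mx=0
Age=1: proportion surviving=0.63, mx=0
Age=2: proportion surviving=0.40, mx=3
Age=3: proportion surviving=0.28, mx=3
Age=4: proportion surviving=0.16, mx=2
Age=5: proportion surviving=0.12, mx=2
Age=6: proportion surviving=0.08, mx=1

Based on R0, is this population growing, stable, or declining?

growing

R0 = Σ lx·mx = 0 + 0 + 1.2 + 0.84 + 0.32 + 0.24 + 0.08 = 2.68
R0 > 1, so the population is growing.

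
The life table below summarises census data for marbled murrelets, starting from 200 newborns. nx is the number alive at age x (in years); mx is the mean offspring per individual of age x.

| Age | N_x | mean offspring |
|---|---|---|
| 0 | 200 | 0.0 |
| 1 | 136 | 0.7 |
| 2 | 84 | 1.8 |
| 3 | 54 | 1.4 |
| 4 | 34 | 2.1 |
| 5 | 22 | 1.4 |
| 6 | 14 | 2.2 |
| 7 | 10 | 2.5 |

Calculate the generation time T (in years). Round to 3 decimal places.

lx = nx/n0 = nx/200: 1, 0.68, 0.42, 0.27, 0.17, 0.11, 0.07, 0.05
lx·mx: 0, 0.476, 0.756, 0.378, 0.357, 0.154, 0.154, 0.125 → R0 = 2.4
x·lx·mx: 0, 0.476, 1.512, 1.134, 1.428, 0.77, 0.924, 0.875 → Σ = 7.119
T = 7.119 / 2.4 = 2.96625 → 2.966

2.966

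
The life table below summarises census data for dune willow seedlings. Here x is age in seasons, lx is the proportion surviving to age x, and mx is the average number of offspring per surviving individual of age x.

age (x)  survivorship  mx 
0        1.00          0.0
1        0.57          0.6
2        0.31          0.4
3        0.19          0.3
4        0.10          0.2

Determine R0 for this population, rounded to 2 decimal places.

0.54

lx·mx by age: 0, 0.342, 0.124, 0.057, 0.02
R0 = Σ lx·mx = 0.543 → 0.54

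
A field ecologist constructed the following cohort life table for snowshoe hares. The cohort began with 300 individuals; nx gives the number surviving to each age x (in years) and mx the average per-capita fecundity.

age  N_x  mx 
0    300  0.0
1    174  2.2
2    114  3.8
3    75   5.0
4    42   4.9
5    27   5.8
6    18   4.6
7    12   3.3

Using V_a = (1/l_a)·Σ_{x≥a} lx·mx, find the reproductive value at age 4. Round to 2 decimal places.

lx = nx/n0 = nx/300: 1, 0.58, 0.38, 0.25, 0.14, 0.09, 0.06, 0.04
lx·mx for x ≥ 4: 0.686, 0.522, 0.276, 0.132 → sum = 1.616
V_4 = 1.616 / l_4 = 1.616 / 0.14 = 11.542857… → 11.54

11.54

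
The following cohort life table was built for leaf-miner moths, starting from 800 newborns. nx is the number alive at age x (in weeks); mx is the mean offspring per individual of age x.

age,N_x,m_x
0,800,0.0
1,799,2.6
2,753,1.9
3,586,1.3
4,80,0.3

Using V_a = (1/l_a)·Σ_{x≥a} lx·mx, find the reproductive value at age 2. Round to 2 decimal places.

2.94

lx = nx/n0 = nx/800: 1, 0.99875, 0.94125, 0.7325, 0.1
lx·mx for x ≥ 2: 1.788375, 0.95225, 0.03 → sum = 2.770625
V_2 = 2.770625 / l_2 = 2.770625 / 0.94125 = 2.943559… → 2.94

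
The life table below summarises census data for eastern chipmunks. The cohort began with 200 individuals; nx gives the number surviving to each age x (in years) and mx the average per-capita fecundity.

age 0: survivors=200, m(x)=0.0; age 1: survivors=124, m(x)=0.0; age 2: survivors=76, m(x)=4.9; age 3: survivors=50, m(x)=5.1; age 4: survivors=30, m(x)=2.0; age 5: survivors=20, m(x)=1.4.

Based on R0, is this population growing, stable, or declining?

growing

lx = nx/n0 = nx/200: 1, 0.62, 0.38, 0.25, 0.15, 0.1
R0 = Σ lx·mx = 0 + 0 + 1.862 + 1.275 + 0.3 + 0.14 = 3.577
R0 > 1, so the population is growing.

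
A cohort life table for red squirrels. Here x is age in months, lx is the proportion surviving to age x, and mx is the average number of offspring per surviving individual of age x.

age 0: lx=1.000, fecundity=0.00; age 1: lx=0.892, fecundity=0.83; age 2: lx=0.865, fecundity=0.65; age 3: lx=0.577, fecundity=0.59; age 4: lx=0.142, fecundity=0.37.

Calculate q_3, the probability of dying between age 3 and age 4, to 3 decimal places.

q_3 = (l_3 − l_4) / l_3 = (0.577 − 0.142) / 0.577
     = 0.435 / 0.577 = 0.753899… → 0.754

0.754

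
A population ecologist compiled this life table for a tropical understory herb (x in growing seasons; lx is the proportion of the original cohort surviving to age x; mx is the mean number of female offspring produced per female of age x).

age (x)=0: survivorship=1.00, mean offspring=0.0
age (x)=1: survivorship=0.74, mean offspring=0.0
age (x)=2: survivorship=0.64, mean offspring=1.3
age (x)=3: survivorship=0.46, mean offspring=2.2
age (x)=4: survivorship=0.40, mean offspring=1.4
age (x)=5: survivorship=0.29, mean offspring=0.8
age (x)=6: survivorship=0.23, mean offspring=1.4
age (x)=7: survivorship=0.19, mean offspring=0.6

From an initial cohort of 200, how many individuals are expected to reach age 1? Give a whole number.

148

Expected survivors = N0 · l_1 = 200 × 0.74 = 148 → 148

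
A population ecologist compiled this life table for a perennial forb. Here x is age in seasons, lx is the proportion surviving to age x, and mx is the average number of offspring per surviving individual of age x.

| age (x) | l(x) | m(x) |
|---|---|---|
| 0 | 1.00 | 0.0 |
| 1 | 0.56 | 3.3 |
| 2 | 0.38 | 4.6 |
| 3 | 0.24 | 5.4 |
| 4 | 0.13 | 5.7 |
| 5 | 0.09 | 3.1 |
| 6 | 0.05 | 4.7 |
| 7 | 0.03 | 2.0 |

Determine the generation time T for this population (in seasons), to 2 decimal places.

2.48

lx·mx: 0, 1.848, 1.748, 1.296, 0.741, 0.279, 0.235, 0.06 → R0 = 6.207
x·lx·mx: 0, 1.848, 3.496, 3.888, 2.964, 1.395, 1.41, 0.42 → Σ = 15.421
T = 15.421 / 6.207 = 2.484453… → 2.48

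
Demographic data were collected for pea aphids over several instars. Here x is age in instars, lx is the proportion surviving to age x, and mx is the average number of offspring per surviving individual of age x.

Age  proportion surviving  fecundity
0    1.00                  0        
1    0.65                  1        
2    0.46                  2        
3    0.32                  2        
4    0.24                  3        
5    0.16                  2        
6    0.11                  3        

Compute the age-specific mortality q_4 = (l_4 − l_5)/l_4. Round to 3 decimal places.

0.333

q_4 = (l_4 − l_5) / l_4 = (0.24 − 0.16) / 0.24
     = 0.08 / 0.24 = 0.333333… → 0.333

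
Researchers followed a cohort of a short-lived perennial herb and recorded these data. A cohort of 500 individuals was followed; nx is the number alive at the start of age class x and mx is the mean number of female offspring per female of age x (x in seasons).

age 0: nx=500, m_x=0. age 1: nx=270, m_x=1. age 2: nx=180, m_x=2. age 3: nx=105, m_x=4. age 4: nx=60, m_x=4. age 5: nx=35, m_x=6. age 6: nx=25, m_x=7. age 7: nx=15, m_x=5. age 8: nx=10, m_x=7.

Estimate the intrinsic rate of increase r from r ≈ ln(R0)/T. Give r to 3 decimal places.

0.368

lx = nx/n0 = nx/500: 1, 0.54, 0.36, 0.21, 0.12, 0.07, 0.05, 0.03, 0.02
R0 = Σ lx·mx = 0 + 0.54 + 0.72 + 0.84 + 0.48 + 0.42 + 0.35 + 0.15 + 0.14 = 3.64
Σ x·lx·mx = 12.79; T = 12.79/3.64 = 3.51374…
r ≈ ln(R0)/T = ln(3.64)/3.51374… = 0.3677… → 0.368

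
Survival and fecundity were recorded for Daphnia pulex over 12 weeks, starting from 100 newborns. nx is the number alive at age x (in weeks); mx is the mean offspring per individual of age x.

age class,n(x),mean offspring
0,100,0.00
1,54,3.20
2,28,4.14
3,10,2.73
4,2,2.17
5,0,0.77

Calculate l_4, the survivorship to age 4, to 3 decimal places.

0.020

l_4 = n_4/n_0 = 2/100 = 0.02 → 0.020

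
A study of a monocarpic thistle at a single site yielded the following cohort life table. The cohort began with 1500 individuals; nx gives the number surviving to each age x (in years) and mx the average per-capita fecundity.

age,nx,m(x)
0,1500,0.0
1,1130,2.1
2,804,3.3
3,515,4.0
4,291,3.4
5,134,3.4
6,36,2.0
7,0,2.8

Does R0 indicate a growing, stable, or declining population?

growing

lx = nx/n0 = nx/1500: 1, 0.75333…, 0.536, 0.34333…, 0.194, 0.08933…, 0.024, 0
R0 = Σ lx·mx = 0 + 1.582… + 1.7688 + 1.373333… + 0.6596 + 0.303733… + 0.048 + 0 = 5.735467…
R0 > 1, so the population is growing.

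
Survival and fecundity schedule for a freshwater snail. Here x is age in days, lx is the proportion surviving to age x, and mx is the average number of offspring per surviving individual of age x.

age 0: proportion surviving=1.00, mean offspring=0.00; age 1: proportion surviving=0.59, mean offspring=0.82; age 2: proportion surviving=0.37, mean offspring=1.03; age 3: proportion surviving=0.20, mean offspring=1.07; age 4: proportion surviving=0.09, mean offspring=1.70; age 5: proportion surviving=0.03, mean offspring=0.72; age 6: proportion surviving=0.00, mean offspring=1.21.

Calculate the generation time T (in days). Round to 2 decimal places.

2.08

lx·mx: 0, 0.4838, 0.3811, 0.214, 0.153, 0.0216, 0 → R0 = 1.2535
x·lx·mx: 0, 0.4838, 0.7622, 0.642, 0.612, 0.108, 0 → Σ = 2.608
T = 2.608 / 1.2535 = 2.080574… → 2.08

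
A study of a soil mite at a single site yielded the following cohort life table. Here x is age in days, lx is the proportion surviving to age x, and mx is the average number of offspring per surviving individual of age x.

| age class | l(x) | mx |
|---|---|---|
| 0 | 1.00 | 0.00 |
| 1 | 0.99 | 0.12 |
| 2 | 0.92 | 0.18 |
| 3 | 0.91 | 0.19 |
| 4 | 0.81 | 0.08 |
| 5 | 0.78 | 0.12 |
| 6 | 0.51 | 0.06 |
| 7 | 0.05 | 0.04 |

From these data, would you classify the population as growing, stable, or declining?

declining

R0 = Σ lx·mx = 0 + 0.1188 + 0.1656 + 0.1729 + 0.0648 + 0.0936 + 0.0306 + 0.002 = 0.6483
R0 < 1, so the population is declining.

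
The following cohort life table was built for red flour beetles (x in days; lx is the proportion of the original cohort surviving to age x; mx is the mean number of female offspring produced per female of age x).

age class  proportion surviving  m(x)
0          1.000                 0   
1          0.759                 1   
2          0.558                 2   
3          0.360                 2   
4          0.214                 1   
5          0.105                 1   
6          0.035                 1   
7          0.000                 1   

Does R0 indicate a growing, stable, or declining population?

growing

R0 = Σ lx·mx = 0 + 0.759 + 1.116 + 0.72 + 0.214 + 0.105 + 0.035 + 0 = 2.949
R0 > 1, so the population is growing.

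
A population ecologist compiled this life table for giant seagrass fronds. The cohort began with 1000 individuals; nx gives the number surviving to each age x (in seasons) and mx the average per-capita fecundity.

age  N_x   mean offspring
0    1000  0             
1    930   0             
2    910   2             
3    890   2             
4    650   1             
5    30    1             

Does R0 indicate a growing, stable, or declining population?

lx = nx/n0 = nx/1000: 1, 0.93, 0.91, 0.89, 0.65, 0.03
R0 = Σ lx·mx = 0 + 0 + 1.82 + 1.78 + 0.65 + 0.03 = 4.28
R0 > 1, so the population is growing.

growing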